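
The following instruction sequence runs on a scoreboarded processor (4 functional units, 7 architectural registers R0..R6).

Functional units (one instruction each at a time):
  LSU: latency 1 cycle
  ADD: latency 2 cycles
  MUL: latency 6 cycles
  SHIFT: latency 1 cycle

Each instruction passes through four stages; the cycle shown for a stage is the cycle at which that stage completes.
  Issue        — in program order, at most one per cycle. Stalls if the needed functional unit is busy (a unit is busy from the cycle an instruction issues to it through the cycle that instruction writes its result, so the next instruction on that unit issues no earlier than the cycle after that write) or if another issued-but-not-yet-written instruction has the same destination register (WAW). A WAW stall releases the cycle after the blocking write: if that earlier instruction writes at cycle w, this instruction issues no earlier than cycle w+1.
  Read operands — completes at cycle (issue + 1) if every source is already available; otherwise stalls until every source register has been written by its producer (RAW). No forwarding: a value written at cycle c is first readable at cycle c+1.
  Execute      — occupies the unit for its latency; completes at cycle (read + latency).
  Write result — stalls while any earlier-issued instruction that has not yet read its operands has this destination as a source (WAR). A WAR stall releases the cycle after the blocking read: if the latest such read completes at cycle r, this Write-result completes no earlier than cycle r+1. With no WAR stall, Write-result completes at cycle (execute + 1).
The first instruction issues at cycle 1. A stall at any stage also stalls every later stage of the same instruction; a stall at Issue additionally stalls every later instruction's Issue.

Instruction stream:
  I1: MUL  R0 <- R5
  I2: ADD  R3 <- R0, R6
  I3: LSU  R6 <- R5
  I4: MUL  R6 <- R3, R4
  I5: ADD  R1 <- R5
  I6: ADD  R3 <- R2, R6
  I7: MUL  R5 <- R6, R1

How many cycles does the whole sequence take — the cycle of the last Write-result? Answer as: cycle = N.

1) issue 1, read 2, done 8, write 9
2) issue 2, read 10, done 12, write 13  <RAW R0: wait I1 write@9>
3) issue 3, read 4, done 5, write 11  <WAR R6: wait I2 read@10>
4) issue 12, read 14, done 20, write 21  <WAW R6: wait I3 write@11 / RAW R3: wait I2 write@13>
5) issue 14, read 15, done 17, write 18  <struct: ADD busy until I2 writes@13>
6) issue 19, read 22, done 24, write 25  <struct: ADD busy until I5 writes@18 / RAW R6: wait I4 write@21>
7) issue 22, read 23, done 29, write 30  <struct: MUL busy until I4 writes@21>

cycle = 30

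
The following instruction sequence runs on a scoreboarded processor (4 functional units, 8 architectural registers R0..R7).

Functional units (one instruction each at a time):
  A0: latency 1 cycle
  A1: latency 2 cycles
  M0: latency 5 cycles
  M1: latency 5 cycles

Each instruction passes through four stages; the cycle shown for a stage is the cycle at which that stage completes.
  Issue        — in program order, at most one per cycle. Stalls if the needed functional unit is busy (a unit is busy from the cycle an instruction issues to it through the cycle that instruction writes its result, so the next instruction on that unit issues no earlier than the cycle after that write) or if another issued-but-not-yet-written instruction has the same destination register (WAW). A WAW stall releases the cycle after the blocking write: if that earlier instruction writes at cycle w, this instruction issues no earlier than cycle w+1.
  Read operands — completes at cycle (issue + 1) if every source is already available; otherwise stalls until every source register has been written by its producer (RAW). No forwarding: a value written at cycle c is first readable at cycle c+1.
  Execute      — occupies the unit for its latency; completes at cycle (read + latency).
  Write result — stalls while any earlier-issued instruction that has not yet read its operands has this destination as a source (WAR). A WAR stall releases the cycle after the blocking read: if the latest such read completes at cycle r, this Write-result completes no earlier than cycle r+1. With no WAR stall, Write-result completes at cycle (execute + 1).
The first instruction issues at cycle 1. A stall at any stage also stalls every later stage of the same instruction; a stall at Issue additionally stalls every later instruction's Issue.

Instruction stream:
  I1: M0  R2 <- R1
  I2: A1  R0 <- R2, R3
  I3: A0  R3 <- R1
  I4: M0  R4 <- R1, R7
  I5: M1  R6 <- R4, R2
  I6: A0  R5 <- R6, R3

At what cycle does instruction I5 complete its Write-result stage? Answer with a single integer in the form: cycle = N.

cycle = 23

c1: issue I1 (M0)
c2: I1 read-ops, issue I2 (A1)
c3: issue I3 (A0)
c4: I3 read-ops
c5: I3 finished on A0
c7: I1 finished on M0
c8: I1→R2
c9: I2 read-ops, issue I4 (M0)
c10: I3→R3, I4 read-ops, issue I5 (M1)
c11: I2 finished on A1, issue I6 (A0)
c12: I2→R0
c15: I4 finished on M0
c16: I4→R4
c17: I5 read-ops
c22: I5 finished on M1
c23: I5→R6
c24: I6 read-ops
c25: I6 finished on A0
c26: I6→R5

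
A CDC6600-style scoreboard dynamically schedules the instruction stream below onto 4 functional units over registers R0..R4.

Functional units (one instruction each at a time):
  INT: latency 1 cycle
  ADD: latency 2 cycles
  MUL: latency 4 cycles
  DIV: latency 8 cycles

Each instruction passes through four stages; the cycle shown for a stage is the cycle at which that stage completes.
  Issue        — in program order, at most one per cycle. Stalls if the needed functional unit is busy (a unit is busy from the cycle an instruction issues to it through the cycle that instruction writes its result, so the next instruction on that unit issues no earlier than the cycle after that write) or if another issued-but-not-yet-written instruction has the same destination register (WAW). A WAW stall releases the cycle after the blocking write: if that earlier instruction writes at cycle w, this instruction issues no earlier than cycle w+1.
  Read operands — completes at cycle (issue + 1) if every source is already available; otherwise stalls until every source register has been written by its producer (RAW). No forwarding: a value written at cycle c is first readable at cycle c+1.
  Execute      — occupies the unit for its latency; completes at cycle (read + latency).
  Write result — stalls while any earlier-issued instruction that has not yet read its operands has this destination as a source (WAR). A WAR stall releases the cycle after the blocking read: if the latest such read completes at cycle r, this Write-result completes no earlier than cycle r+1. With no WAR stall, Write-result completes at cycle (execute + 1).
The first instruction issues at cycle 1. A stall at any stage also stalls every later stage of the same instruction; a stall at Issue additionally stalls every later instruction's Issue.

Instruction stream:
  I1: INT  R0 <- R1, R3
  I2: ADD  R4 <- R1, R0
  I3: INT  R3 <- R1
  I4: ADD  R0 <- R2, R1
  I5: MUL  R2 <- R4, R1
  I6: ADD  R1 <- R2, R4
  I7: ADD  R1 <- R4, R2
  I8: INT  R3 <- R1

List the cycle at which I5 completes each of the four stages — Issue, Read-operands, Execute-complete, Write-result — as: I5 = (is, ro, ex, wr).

I5 = (10, 11, 15, 16)

[I1] 1/2/3/4
[I2] 2/5/7/8  (RAW R0: wait I1 write@4)
[I3] 5/6/7/8  (struct: INT busy until I1 writes@4)
[I4] 9/10/12/13  (struct: ADD busy until I2 writes@8)
[I5] 10/11/15/16
[I6] 14/17/19/20  (struct: ADD busy until I4 writes@13; RAW R2: wait I5 write@16)
[I7] 21/22/24/25  (struct: ADD busy until I6 writes@20)
[I8] 22/26/27/28  (RAW R1: wait I7 write@25)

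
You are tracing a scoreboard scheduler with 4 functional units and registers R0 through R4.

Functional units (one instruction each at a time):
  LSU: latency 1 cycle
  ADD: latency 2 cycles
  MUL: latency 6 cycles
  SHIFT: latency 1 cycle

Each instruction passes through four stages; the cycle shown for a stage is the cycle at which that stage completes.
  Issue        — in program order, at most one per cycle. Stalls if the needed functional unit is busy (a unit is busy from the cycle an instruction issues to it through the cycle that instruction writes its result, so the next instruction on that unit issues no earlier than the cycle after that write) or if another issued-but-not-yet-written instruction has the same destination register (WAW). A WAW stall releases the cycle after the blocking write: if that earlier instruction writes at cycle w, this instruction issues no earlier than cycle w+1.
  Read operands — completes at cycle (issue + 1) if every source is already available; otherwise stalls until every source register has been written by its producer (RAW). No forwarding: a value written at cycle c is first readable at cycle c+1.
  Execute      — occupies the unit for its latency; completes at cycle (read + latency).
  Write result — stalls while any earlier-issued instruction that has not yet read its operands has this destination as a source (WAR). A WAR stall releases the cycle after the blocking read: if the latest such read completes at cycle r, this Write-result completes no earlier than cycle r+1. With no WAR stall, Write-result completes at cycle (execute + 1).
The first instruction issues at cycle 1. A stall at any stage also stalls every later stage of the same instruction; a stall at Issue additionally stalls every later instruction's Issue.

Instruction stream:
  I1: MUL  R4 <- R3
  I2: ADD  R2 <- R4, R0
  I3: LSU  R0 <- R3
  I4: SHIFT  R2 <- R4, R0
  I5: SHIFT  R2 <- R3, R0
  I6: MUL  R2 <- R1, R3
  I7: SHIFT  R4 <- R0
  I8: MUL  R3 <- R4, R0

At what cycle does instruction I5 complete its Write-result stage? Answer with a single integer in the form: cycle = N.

cycle = 21

cycle 1: I1→MUL
cycle 2: I1 RO, I2→ADD
cycle 3: I3→LSU
cycle 4: I3 RO
cycle 5: I3 EX
cycle 8: I1 EX
cycle 9: I1 WR R4
cycle 10: I2 RO
cycle 11: I3 WR R0
cycle 12: I2 EX
cycle 13: I2 WR R2
cycle 14: I4→SHIFT
cycle 15: I4 RO
cycle 16: I4 EX
cycle 17: I4 WR R2
cycle 18: I5→SHIFT
cycle 19: I5 RO
cycle 20: I5 EX
cycle 21: I5 WR R2
cycle 22: I6→MUL
cycle 23: I6 RO, I7→SHIFT
cycle 24: I7 RO
cycle 25: I7 EX
cycle 26: I7 WR R4
cycle 29: I6 EX
cycle 30: I6 WR R2
cycle 31: I8→MUL
cycle 32: I8 RO
cycle 38: I8 EX
cycle 39: I8 WR R3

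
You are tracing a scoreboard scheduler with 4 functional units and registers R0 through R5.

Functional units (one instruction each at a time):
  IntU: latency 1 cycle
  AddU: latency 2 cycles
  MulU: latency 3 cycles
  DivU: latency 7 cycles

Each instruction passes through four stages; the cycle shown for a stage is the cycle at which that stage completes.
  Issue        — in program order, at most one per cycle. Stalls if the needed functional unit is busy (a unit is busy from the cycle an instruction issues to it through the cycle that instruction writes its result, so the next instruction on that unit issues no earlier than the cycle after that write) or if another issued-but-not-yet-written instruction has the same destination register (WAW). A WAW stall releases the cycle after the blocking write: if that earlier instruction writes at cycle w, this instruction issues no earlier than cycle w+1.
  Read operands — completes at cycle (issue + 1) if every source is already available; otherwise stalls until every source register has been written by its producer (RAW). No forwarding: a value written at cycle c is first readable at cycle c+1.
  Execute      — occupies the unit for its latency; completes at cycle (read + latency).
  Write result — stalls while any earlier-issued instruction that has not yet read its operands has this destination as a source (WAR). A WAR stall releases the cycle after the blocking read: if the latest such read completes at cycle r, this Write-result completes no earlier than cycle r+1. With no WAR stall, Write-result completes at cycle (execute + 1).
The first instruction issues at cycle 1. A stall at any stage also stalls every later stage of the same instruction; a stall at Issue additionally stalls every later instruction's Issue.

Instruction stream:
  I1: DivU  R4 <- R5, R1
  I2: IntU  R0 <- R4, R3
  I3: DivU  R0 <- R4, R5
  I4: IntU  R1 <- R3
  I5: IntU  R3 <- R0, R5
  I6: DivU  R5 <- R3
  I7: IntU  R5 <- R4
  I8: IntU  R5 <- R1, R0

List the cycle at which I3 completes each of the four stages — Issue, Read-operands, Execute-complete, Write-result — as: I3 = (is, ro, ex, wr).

cycle 1: issue I1 (DivU)
cycle 2: I1 read-ops | issue I2 (IntU)
cycle 9: I1 finished on DivU
cycle 10: I1→R4
cycle 11: I2 read-ops
cycle 12: I2 finished on IntU
cycle 13: I2→R0
cycle 14: issue I3 (DivU)
cycle 15: I3 read-ops | issue I4 (IntU)
cycle 16: I4 read-ops
cycle 17: I4 finished on IntU
cycle 18: I4→R1
cycle 19: issue I5 (IntU)
cycle 22: I3 finished on DivU
cycle 23: I3→R0
cycle 24: I5 read-ops | issue I6 (DivU)
cycle 25: I5 finished on IntU
cycle 26: I5→R3
cycle 27: I6 read-ops
cycle 34: I6 finished on DivU
cycle 35: I6→R5
cycle 36: issue I7 (IntU)
cycle 37: I7 read-ops
cycle 38: I7 finished on IntU
cycle 39: I7→R5
cycle 40: issue I8 (IntU)
cycle 41: I8 read-ops
cycle 42: I8 finished on IntU
cycle 43: I8→R5

I3 = (14, 15, 22, 23)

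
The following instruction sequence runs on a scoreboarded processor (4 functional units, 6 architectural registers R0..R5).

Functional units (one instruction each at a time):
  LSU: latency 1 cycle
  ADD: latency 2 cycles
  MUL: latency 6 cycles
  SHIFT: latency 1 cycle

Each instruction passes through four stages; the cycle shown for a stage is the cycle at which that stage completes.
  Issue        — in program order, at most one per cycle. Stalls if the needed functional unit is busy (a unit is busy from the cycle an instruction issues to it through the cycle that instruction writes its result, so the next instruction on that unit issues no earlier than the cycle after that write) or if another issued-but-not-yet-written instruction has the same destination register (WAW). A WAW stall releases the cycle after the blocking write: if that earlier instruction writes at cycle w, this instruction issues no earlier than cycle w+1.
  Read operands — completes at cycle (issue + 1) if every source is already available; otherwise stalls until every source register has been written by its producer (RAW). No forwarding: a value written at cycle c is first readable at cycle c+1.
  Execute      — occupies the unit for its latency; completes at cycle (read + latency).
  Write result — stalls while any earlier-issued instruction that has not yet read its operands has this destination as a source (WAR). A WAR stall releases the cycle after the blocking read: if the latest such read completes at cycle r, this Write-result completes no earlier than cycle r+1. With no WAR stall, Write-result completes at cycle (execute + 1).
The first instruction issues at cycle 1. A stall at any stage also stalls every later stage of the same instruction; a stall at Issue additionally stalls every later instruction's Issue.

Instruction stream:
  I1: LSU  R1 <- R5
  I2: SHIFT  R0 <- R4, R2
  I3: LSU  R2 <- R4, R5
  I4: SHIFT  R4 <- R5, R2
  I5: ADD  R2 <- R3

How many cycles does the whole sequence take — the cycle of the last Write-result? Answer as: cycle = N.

cycle = 13

cycle 1: issue I1 (LSU)
cycle 2: I1 read-ops | issue I2 (SHIFT)
cycle 3: I1 finished on LSU | I2 read-ops
cycle 4: I1→R1 | I2 finished on SHIFT
cycle 5: I2→R0 | issue I3 (LSU)
cycle 6: I3 read-ops | issue I4 (SHIFT)
cycle 7: I3 finished on LSU
cycle 8: I3→R2
cycle 9: I4 read-ops | issue I5 (ADD)
cycle 10: I4 finished on SHIFT | I5 read-ops
cycle 11: I4→R4
cycle 12: I5 finished on ADD
cycle 13: I5→R2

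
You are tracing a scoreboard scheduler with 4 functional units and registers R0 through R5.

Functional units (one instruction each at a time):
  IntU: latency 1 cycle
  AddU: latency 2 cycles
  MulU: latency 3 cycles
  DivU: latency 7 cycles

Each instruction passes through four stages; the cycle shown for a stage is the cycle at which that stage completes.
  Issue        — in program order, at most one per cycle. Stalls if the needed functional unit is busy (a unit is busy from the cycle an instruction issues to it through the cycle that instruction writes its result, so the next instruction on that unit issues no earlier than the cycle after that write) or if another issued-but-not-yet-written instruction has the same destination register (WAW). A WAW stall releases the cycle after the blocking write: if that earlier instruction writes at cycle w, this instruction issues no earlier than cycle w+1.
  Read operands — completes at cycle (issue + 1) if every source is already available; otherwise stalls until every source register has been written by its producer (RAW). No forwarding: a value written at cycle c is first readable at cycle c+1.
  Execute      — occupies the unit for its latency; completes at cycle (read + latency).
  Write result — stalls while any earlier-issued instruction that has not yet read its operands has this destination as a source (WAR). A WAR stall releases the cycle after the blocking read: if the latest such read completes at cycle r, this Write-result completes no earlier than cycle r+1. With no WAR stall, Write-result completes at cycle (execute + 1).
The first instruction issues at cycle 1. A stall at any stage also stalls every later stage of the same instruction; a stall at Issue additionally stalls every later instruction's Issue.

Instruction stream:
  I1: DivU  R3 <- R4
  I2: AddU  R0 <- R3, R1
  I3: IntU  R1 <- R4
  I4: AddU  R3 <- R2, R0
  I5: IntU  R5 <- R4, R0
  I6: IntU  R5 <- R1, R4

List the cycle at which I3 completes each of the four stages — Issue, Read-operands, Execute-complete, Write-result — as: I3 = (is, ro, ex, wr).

  I1 | 1 | 2 | 9 | 10
  I2 | 2 | 11 | 13 | 14   RAW R3: wait I1 write@10
  I3 | 3 | 4 | 5 | 12   WAR R1: wait I2 read@11
  I4 | 15 | 16 | 18 | 19   struct: AddU busy until I2 writes@14
  I5 | 16 | 17 | 18 | 19
  I6 | 20 | 21 | 22 | 23   struct: IntU busy until I5 writes@19

I3 = (3, 4, 5, 12)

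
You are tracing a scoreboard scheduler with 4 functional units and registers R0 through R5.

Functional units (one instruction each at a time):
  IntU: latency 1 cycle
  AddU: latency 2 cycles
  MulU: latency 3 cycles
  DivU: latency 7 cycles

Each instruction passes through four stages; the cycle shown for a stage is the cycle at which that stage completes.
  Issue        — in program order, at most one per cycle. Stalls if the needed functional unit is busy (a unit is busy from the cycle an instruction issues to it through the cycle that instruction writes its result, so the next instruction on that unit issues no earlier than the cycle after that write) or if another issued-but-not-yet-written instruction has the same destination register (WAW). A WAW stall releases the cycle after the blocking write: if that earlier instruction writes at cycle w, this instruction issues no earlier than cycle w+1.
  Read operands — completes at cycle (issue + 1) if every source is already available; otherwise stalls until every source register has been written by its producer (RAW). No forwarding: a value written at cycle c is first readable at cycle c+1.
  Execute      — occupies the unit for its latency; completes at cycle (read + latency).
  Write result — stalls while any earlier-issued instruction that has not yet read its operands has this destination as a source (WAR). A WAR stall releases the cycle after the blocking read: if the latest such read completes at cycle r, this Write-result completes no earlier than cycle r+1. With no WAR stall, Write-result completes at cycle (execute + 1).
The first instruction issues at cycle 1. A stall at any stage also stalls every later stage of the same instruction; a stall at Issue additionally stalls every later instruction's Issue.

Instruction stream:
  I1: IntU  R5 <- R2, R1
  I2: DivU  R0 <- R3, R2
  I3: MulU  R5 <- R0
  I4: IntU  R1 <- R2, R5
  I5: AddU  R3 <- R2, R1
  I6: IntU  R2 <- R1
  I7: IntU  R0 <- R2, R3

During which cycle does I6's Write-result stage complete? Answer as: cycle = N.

cycle = 23

[I1] 1/2/3/4
[I2] 2/3/10/11
[I3] 5/12/15/16  (WAW R5: wait I1 write@4; RAW R0: wait I2 write@11)
[I4] 6/17/18/19  (RAW R5: wait I3 write@16)
[I5] 7/20/22/23  (RAW R1: wait I4 write@19)
[I6] 20/21/22/23  (struct: IntU busy until I4 writes@19)
[I7] 24/25/26/27  (struct: IntU busy until I6 writes@23)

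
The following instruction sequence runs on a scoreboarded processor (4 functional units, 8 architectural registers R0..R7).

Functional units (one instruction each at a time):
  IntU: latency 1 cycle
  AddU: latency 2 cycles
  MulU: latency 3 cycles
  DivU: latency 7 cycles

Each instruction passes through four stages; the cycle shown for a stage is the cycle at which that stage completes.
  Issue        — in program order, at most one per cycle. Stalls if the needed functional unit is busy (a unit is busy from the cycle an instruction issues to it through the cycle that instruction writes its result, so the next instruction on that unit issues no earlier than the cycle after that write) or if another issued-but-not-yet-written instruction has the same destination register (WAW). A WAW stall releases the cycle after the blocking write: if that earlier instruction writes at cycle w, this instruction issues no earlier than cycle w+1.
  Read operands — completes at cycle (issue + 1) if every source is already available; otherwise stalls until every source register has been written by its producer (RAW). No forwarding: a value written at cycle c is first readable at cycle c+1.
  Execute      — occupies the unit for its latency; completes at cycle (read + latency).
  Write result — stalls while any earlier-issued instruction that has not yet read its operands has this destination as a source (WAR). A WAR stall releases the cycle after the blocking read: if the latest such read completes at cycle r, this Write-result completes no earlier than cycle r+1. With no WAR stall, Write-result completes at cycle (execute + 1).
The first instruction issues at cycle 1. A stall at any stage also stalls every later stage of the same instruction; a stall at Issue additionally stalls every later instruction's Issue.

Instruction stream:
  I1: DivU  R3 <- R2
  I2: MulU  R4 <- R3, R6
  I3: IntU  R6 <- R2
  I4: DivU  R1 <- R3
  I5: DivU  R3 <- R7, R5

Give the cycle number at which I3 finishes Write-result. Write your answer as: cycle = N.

cycle = 12

I1: IS=1 RO=2 EX=9 WR=10
I2: IS=2 RO=11 EX=14 WR=15  [RAW R3: wait I1 write@10]
I3: IS=3 RO=4 EX=5 WR=12  [WAR R6: wait I2 read@11]
I4: IS=11 RO=12 EX=19 WR=20  [struct: DivU busy until I1 writes@10]
I5: IS=21 RO=22 EX=29 WR=30  [struct: DivU busy until I4 writes@20]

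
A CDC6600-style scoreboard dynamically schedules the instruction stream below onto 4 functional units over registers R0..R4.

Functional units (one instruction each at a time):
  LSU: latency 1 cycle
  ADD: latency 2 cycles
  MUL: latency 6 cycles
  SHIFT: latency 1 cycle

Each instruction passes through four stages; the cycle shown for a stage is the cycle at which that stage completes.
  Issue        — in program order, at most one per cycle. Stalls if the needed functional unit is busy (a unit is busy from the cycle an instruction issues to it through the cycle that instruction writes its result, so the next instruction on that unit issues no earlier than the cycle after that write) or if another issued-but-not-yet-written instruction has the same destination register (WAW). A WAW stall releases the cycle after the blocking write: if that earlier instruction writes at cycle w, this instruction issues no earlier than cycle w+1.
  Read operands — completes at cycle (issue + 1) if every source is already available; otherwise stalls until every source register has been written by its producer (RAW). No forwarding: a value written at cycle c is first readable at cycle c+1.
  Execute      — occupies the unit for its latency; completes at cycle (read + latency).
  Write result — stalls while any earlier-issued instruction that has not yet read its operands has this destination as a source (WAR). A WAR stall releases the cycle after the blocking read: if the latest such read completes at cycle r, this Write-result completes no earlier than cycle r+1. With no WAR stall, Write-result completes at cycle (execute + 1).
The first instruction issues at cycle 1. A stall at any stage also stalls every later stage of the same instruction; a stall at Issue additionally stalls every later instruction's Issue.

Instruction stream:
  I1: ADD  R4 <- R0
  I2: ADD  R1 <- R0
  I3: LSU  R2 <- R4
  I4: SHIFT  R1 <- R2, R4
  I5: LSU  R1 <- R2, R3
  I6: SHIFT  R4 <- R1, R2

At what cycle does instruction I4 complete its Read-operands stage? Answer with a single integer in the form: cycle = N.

I1 -> (1, 2, 4, 5)
I2 -> (6, 7, 9, 10)  // struct: ADD busy until I1 writes@5
I3 -> (7, 8, 9, 10)
I4 -> (11, 12, 13, 14)  // WAW R1: wait I2 write@10
I5 -> (15, 16, 17, 18)  // WAW R1: wait I4 write@14
I6 -> (16, 19, 20, 21)  // RAW R1: wait I5 write@18

cycle = 12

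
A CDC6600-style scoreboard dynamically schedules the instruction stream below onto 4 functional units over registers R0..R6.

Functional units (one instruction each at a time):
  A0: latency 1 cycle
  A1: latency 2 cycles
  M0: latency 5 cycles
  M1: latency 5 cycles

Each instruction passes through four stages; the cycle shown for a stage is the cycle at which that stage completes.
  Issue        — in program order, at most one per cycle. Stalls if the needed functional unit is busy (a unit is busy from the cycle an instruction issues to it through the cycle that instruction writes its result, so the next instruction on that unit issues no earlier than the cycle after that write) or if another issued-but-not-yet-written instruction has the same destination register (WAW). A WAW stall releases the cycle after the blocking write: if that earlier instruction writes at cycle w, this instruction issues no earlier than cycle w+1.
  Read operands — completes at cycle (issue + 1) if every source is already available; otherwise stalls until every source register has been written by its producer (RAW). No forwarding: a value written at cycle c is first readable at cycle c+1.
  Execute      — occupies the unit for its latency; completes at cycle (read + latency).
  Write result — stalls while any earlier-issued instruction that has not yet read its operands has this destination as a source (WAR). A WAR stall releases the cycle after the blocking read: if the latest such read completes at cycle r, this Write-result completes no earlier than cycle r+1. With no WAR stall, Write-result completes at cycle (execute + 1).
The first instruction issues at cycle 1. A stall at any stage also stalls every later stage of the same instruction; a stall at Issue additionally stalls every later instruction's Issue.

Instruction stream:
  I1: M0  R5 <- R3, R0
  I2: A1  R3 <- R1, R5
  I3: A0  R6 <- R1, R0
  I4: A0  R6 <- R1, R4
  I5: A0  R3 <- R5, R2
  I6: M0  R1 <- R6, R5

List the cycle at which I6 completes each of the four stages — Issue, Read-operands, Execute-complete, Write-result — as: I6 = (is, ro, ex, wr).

I6 = (14, 15, 20, 21)

I1: IS=1 RO=2 EX=7 WR=8
I2: IS=2 RO=9 EX=11 WR=12  [RAW R5: wait I1 write@8]
I3: IS=3 RO=4 EX=5 WR=6
I4: IS=7 RO=8 EX=9 WR=10  [struct: A0 busy until I3 writes@6]
I5: IS=13 RO=14 EX=15 WR=16  [WAW R3: wait I2 write@12]
I6: IS=14 RO=15 EX=20 WR=21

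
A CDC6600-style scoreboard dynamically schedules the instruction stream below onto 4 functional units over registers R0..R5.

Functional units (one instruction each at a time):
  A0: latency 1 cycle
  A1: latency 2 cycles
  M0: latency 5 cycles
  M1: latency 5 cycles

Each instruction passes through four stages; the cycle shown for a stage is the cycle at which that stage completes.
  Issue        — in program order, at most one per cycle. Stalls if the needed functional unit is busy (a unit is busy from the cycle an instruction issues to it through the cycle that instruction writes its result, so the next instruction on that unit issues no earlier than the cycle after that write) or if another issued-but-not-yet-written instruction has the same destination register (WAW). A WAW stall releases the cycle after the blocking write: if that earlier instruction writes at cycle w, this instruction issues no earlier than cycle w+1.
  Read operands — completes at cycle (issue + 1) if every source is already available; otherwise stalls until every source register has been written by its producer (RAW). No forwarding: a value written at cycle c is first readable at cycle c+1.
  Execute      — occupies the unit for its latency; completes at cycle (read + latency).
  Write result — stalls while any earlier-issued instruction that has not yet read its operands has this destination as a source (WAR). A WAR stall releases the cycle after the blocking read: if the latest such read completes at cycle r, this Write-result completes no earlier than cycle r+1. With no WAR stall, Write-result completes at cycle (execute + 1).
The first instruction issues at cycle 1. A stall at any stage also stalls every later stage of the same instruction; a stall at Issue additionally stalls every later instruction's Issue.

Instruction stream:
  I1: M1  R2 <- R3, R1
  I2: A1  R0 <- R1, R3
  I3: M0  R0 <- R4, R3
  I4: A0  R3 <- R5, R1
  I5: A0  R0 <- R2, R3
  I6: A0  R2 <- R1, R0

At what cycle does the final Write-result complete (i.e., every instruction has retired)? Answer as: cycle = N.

[1] I1→M1
[2] I1 RO, I2→A1
[3] I2 RO
[5] I2 EX
[6] I2 WR R0
[7] I1 EX, I3→M0
[8] I1 WR R2, I3 RO, I4→A0
[9] I4 RO
[10] I4 EX
[11] I4 WR R3
[13] I3 EX
[14] I3 WR R0
[15] I5→A0
[16] I5 RO
[17] I5 EX
[18] I5 WR R0
[19] I6→A0
[20] I6 RO
[21] I6 EX
[22] I6 WR R2

cycle = 22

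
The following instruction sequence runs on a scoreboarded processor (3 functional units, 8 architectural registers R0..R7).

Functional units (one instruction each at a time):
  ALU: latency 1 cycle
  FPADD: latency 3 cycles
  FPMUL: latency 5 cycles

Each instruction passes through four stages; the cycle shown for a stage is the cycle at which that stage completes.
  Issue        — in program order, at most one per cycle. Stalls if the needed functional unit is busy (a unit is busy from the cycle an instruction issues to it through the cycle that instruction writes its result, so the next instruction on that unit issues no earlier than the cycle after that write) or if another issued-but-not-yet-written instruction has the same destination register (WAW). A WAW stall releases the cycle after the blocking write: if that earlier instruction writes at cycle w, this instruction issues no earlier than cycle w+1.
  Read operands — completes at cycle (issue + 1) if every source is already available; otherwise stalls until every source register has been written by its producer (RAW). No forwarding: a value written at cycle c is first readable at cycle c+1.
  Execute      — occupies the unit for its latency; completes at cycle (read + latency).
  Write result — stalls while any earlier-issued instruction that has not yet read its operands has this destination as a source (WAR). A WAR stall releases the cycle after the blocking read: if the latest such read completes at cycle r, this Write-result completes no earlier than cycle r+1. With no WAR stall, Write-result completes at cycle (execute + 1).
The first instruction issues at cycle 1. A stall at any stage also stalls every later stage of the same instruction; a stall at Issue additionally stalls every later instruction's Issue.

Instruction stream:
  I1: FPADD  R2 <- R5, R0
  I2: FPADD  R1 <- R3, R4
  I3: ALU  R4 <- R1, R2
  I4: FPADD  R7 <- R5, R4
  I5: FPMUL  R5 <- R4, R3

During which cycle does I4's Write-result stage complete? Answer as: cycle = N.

t=1  issue I1 (FPADD)
t=2  I1 read-ops
t=5  I1 finished on FPADD
t=6  I1→R2
t=7  issue I2 (FPADD)
t=8  I2 read-ops | issue I3 (ALU)
t=11  I2 finished on FPADD
t=12  I2→R1
t=13  I3 read-ops | issue I4 (FPADD)
t=14  I3 finished on ALU | issue I5 (FPMUL)
t=15  I3→R4
t=16  I4 read-ops | I5 read-ops
t=19  I4 finished on FPADD
t=20  I4→R7
t=21  I5 finished on FPMUL
t=22  I5→R5

cycle = 20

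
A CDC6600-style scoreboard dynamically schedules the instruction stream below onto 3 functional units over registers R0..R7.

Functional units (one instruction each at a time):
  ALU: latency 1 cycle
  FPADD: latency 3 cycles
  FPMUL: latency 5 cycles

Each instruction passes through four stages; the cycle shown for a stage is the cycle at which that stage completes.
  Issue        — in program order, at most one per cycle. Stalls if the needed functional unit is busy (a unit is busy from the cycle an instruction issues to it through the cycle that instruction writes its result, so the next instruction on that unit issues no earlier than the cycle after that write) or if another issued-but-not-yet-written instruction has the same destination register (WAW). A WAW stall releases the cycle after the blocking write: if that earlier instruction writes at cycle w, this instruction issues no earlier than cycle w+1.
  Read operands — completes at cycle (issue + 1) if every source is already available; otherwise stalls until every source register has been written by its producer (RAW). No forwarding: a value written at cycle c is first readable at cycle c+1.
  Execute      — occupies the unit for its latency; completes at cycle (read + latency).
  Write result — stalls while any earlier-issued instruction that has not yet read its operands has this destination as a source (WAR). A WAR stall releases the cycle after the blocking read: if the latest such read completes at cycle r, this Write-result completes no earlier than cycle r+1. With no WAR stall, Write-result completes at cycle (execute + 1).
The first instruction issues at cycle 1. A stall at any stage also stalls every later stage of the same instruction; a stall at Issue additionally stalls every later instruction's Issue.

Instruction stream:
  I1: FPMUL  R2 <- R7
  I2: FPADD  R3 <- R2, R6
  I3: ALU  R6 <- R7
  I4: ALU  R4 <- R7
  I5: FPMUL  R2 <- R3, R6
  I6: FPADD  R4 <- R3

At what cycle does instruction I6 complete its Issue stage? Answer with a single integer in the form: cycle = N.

1) issue 1, read 2, done 7, write 8
2) issue 2, read 9, done 12, write 13  <RAW R2: wait I1 write@8>
3) issue 3, read 4, done 5, write 10  <WAR R6: wait I2 read@9>
4) issue 11, read 12, done 13, write 14  <struct: ALU busy until I3 writes@10>
5) issue 12, read 14, done 19, write 20  <RAW R3: wait I2 write@13>
6) issue 15, read 16, done 19, write 20  <WAW R4: wait I4 write@14>

cycle = 15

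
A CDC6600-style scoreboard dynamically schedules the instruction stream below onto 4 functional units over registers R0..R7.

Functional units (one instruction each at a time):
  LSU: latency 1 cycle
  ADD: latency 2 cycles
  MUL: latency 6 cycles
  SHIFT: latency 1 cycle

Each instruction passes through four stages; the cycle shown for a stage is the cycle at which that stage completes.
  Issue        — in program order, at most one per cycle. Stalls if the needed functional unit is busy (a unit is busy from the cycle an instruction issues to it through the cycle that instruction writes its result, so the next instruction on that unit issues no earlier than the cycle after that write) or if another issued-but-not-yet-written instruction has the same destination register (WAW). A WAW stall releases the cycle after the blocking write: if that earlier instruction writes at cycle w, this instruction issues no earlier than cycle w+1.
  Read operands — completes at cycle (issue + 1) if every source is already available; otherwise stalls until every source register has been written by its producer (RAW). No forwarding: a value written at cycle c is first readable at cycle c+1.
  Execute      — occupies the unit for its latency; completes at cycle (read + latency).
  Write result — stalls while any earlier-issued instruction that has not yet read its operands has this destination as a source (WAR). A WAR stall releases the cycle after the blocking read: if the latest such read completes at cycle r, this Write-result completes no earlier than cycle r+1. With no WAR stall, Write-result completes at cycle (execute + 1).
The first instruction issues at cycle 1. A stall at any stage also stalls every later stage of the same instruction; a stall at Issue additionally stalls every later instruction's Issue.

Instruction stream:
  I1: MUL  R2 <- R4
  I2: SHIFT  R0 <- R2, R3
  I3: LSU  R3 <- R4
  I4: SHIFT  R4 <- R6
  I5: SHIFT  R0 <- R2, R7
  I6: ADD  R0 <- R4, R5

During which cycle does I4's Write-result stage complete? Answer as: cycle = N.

cycle = 16

cycle 1: I1 dispatched to MUL
cycle 2: I1 operands ready, I2 dispatched to SHIFT
cycle 3: I3 dispatched to LSU
cycle 4: I3 operands ready
cycle 5: I3 complete
cycle 8: I1 complete
cycle 9: R2←I1
cycle 10: I2 operands ready
cycle 11: I2 complete, R3←I3
cycle 12: R0←I2
cycle 13: I4 dispatched to SHIFT
cycle 14: I4 operands ready
cycle 15: I4 complete
cycle 16: R4←I4
cycle 17: I5 dispatched to SHIFT
cycle 18: I5 operands ready
cycle 19: I5 complete
cycle 20: R0←I5
cycle 21: I6 dispatched to ADD
cycle 22: I6 operands ready
cycle 24: I6 complete
cycle 25: R0←I6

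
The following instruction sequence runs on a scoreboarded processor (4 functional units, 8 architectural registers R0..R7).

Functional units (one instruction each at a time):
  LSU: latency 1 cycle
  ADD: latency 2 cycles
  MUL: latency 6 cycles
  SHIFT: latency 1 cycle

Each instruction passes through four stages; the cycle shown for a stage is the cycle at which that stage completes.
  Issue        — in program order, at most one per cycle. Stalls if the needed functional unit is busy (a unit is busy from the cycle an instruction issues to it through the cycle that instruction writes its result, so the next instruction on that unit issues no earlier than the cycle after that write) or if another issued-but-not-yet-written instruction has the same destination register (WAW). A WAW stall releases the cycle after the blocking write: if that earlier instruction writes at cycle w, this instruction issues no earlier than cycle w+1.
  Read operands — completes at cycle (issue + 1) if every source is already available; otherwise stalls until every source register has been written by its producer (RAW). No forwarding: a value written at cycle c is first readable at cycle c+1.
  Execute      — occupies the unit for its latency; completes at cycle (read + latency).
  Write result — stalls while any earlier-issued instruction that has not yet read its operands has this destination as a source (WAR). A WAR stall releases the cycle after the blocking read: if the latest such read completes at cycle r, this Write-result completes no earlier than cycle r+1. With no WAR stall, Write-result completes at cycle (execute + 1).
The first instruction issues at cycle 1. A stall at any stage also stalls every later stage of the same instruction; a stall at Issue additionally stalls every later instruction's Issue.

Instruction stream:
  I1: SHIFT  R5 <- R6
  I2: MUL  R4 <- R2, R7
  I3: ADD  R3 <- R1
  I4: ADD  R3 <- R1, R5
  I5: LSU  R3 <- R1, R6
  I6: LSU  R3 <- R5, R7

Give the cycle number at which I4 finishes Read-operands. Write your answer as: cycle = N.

cycle = 9

  I1 | 1 | 2 | 3 | 4
  I2 | 2 | 3 | 9 | 10
  I3 | 3 | 4 | 6 | 7
  I4 | 8 | 9 | 11 | 12   struct: ADD busy until I3 writes@7
  I5 | 13 | 14 | 15 | 16   WAW R3: wait I4 write@12
  I6 | 17 | 18 | 19 | 20   struct: LSU busy until I5 writes@16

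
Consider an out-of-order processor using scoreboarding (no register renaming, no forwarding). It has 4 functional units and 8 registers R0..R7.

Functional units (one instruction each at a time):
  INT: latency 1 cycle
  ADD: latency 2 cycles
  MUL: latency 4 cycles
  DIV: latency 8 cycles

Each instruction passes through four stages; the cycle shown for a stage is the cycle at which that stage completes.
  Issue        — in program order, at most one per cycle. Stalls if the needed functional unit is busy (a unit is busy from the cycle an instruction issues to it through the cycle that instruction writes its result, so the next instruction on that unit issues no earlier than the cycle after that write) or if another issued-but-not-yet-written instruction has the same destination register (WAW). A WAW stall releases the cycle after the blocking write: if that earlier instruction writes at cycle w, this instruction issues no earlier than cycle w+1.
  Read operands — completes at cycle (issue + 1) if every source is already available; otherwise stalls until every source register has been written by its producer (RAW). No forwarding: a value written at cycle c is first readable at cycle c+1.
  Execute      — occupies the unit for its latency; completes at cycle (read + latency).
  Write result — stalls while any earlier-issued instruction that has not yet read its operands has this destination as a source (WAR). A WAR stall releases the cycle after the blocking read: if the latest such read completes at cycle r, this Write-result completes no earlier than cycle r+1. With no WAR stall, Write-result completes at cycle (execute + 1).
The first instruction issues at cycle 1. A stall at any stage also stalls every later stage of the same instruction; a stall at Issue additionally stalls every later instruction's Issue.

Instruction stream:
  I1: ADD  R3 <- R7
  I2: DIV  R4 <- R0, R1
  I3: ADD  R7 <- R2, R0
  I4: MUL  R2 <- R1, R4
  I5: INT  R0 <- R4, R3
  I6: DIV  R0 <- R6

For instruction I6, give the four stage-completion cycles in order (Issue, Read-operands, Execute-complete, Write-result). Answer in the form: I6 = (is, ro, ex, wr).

I6 = (16, 17, 25, 26)

1) issue 1, read 2, done 4, write 5
2) issue 2, read 3, done 11, write 12
3) issue 6, read 7, done 9, write 10  <struct: ADD busy until I1 writes@5>
4) issue 7, read 13, done 17, write 18  <RAW R4: wait I2 write@12>
5) issue 8, read 13, done 14, write 15  <RAW R4: wait I2 write@12>
6) issue 16, read 17, done 25, write 26  <WAW R0: wait I5 write@15>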